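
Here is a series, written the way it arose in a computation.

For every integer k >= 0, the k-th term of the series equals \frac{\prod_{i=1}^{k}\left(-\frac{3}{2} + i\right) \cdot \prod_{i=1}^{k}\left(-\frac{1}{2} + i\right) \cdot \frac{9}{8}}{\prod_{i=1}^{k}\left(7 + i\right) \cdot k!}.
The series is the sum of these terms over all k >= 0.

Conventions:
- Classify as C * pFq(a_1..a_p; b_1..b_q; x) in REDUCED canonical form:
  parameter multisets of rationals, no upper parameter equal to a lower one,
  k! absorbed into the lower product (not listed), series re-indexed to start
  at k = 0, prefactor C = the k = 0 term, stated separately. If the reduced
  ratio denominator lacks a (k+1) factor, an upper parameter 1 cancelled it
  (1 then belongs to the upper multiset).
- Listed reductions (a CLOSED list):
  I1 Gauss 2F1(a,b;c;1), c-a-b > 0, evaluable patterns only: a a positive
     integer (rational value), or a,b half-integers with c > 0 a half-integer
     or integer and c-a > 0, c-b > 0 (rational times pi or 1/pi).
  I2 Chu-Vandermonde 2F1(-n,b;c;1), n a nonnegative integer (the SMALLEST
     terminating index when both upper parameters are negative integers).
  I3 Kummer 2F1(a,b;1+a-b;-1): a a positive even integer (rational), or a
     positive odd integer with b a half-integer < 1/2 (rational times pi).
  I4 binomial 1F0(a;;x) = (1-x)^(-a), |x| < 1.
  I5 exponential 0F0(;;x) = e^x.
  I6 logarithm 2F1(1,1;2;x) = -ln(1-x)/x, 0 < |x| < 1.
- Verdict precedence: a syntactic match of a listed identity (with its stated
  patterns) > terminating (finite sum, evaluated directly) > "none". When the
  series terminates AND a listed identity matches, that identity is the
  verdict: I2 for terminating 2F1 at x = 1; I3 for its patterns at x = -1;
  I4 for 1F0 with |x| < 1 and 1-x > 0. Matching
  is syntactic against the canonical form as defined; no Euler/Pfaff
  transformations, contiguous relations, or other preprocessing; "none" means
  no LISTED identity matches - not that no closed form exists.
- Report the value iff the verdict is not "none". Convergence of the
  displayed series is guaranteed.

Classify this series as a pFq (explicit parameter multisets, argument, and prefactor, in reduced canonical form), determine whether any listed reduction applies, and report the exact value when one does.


x = 1 here; the reduced form reads 2F1, upper {-\frac{1}{2}, \frac{1}{2}}, lower {8}, C = \frac{9}{8}. Verdict: the half-integer Gauss pattern (I1) matches (x = 1; upper {-\frac{1}{2}, \frac{1}{2}} half-integers, c = 8 in the evaluable pattern). Sum: \frac{1048576}{306735} / \pi.

First insight: t_0 being \frac{9}{8}, the running product (C = 9/8) telescopes to a rising factorial.
Step ratio: r(k) = 1 * (k-\frac{1}{2}) (k+\frac{1}{2}) / [(k+8) (k+1)] - poly over poly, x = 1 from leading terms; C = \frac{9}{8} at k = 0.


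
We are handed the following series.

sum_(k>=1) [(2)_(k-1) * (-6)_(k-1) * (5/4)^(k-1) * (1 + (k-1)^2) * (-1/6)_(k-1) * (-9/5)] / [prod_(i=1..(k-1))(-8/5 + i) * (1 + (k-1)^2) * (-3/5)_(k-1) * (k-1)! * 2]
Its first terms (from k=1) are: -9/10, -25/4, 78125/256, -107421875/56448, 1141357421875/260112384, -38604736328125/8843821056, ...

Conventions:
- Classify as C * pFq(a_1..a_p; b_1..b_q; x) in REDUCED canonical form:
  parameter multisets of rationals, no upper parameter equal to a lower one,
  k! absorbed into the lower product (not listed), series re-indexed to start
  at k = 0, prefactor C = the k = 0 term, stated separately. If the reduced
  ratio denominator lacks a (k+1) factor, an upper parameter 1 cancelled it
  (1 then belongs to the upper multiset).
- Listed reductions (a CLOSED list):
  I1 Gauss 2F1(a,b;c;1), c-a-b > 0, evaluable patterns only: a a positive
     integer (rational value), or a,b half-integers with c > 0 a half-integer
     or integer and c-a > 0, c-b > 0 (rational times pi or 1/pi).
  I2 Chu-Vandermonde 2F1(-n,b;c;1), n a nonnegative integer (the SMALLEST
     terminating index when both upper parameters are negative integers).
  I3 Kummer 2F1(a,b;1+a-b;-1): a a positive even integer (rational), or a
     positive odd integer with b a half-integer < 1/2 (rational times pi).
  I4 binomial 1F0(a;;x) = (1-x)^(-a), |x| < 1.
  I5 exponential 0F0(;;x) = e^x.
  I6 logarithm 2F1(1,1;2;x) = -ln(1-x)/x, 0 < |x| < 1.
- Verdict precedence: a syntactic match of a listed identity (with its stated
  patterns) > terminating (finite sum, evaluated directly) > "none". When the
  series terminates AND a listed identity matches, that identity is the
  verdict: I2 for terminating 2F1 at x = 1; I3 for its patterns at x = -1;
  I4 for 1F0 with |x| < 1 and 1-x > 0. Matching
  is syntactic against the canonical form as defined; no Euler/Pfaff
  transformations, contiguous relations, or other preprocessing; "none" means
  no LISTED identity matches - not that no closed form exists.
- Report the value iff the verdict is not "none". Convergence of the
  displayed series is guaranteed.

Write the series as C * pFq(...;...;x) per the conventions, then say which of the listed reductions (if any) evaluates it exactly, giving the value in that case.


At argument 5/4: a 3F2 with upper {-6, -1/6, 2}, lower {-3/5, -3/5}, scaled by C = -9/10. Verdict: terminating at k = 6: the factor (-6)_k kills every later term; summing the 7 survivors is exact. Exact value: 1975551710041453/280172251054080.

First insight: x = (5/4) and the lower running product (prefactor -9/10) is a rising factorial.
Adjacent-term ratio: r(k) = (5/4) * (k-6) (k-1/6) (k+2) / [(k-3/5) (k-3/5) (k+1)] - poly over poly, x = (5/4) from leading terms; C = -9/10 at k = 0.


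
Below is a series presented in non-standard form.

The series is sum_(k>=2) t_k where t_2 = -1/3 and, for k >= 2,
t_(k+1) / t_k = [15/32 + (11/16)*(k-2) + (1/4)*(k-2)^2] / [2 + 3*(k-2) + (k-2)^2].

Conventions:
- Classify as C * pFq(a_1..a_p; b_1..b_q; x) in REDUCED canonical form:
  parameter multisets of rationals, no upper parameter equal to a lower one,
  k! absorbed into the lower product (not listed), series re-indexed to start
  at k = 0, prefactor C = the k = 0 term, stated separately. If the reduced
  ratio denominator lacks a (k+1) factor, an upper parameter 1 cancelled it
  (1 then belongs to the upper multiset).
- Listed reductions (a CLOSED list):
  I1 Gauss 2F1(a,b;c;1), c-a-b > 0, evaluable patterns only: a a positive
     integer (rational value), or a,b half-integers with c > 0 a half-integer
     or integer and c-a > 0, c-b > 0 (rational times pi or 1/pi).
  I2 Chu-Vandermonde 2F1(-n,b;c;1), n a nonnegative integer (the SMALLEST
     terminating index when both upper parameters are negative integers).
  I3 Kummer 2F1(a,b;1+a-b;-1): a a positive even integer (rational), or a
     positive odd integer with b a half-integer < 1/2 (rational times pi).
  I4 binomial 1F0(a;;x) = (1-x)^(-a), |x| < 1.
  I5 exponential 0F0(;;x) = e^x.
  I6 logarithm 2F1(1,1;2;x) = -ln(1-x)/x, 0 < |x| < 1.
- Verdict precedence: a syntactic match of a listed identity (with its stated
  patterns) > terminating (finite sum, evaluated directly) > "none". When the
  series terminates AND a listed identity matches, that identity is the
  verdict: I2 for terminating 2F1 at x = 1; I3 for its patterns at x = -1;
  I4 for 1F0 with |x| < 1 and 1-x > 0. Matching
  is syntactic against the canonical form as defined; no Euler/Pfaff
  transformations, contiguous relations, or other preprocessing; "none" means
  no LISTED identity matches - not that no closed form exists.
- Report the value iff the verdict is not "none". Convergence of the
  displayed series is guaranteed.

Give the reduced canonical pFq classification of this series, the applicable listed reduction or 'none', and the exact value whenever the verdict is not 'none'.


Canonical form: C = -1/3 times 2F1 with upper {5/4, 3/2}, lower {2}, x = 1/4. Verdict: none here - no I1-I6 shape fits x = 1/4 with lower {2}.

First insight: with t_0 = -1/3, roots of the ratio polynomials (C = -1/3) are the negated parameters.
Consecutive-term ratio: r(k) = (1/4) * (k+5/4) (k+3/2) / [(k+2) (k+1)] - rational; roots negated = parameters, x = (1/4), C = -1/3.


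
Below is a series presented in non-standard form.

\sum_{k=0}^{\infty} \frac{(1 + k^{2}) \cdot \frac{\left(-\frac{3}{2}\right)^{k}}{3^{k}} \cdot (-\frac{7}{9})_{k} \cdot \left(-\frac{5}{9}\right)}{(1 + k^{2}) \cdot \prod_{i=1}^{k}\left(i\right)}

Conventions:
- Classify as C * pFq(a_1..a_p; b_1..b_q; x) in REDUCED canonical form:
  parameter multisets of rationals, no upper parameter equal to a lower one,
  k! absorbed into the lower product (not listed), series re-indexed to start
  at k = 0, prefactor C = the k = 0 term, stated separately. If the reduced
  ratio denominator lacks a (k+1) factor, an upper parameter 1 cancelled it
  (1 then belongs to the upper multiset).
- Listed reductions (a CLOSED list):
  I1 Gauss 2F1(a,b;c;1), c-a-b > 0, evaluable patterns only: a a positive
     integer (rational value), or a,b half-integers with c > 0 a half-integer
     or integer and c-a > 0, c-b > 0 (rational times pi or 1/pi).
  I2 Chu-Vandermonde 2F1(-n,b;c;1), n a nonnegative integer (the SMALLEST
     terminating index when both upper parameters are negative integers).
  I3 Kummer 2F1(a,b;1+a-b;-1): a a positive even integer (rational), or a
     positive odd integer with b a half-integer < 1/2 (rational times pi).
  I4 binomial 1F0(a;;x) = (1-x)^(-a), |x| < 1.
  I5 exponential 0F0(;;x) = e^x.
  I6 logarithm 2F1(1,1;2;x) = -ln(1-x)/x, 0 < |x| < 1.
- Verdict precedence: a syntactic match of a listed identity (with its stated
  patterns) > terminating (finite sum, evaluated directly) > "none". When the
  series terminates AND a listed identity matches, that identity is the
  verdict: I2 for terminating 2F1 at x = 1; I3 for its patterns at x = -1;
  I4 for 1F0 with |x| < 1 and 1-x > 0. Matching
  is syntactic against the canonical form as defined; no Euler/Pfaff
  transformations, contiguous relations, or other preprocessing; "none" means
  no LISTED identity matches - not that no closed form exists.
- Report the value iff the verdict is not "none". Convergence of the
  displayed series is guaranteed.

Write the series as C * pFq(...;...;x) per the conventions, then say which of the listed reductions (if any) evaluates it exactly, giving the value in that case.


Prefactor -\frac{5}{9}, argument -\frac{1}{2}: 1F0 with upper {-\frac{7}{9}} over lower {-}. Verdict: this is the binomial series (I4) (the 1F0 binomial series: exponent 7/9, x = -\frac{1}{2}). Value: \left(-\frac{5}{9}\right) \cdot \left(\frac{3}{2}\right)^{\frac{7}{9}}.

Key observation: with t_0 = -\frac{5}{9}, the two k-th powers (prefactor -5/9) combine into one argument.
Adjacent-term ratio: r(k) = -\frac{1}{2} * (k-\frac{7}{9}) / [(k+1)] - rational in k, leading ratio -\frac{1}{2}; with t_0 = -\frac{5}{9}, classification follows.


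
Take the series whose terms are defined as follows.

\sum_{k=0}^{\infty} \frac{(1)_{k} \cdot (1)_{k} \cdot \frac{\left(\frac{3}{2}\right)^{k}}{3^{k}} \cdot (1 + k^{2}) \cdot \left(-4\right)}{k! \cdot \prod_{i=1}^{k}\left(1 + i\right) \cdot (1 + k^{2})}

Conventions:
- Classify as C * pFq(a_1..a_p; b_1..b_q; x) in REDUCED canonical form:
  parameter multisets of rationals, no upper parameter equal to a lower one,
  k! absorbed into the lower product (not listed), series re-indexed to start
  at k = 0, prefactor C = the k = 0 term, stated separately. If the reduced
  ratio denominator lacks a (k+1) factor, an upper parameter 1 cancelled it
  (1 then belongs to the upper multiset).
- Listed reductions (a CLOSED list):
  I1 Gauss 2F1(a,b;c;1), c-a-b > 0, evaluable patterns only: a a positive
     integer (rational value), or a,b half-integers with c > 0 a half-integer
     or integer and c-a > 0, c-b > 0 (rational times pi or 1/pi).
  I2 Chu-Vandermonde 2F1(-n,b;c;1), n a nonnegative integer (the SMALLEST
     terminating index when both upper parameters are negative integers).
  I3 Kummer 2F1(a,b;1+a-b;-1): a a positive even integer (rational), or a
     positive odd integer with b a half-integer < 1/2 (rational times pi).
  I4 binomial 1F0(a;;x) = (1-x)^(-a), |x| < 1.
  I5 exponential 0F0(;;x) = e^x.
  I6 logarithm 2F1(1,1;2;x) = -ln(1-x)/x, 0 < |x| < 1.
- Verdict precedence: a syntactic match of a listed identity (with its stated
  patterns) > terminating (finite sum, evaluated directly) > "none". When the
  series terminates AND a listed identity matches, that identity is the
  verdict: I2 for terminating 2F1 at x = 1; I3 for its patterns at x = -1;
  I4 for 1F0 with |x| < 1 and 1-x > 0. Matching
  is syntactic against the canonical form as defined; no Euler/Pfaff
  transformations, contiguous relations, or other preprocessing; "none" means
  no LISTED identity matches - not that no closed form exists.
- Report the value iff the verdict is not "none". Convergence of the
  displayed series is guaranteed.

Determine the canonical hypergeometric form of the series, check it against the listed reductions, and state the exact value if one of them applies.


Classification (C = -4): 2F1 with upper {1, 1}, lower {2}, argument x = \frac{1}{2}. Verdict: logarithm (I6) fires (the logarithm: parameters (1,1;2), x = \frac{1}{2}). Value: 8 \cdot \ln\left(\frac{1}{2}\right).

Key observation: t_0 = -4 here, and the factor k^2 + 1 cancels (top and bottom), leaving prefactor -4.
Ratio: r(k) = \frac{1}{2} * (k+1) (k+1) / [(k+2) (k+1)] ; factor over Q: parameters, x = \frac{1}{2}, and C = -4.


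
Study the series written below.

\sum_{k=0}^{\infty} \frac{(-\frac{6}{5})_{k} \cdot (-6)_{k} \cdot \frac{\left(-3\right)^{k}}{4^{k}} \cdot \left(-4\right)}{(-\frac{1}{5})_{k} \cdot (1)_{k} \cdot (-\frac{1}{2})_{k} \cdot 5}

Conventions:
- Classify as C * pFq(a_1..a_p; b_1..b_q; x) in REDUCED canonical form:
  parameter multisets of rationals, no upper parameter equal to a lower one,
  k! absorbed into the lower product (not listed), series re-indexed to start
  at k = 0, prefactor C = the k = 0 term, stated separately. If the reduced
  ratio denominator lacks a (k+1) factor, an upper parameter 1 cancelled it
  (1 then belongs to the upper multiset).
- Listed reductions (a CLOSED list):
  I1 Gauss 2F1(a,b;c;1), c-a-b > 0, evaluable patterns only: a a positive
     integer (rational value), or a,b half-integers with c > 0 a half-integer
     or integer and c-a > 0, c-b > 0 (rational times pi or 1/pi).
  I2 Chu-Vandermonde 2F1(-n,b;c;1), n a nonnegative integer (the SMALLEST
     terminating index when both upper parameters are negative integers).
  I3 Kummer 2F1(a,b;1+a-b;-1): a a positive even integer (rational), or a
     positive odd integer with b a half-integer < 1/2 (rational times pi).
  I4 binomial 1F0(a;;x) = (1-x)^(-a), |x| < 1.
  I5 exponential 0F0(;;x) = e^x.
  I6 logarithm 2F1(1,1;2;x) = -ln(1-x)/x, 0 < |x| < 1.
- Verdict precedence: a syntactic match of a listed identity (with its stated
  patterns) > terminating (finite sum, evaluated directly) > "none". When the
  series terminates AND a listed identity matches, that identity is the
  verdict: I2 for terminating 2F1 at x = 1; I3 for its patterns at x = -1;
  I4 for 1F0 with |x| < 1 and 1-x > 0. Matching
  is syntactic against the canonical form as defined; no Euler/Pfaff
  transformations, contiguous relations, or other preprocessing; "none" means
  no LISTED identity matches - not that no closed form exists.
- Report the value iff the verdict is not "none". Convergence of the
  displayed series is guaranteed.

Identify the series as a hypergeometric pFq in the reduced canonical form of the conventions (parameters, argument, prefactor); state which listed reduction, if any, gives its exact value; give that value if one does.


Key observation: t_0 = -\frac{4}{5} here, and the two geometric factors (prefactor -4/5) combine into one argument.
Ratio: r(k) = -\frac{3}{4} * (k-6) (k-\frac{6}{5}) / [(k-\frac{1}{2}) (k-\frac{1}{5}) (k+1)] - rational; roots negated = parameters, x = -\frac{3}{4}, C = -\frac{4}{5}.

x = -\frac{3}{4} here; the reduced form reads 2F2, upper {-6, -\frac{6}{5}}, lower {-\frac{1}{2}, -\frac{1}{5}}, C = -\frac{4}{5}. Verdict: terminating. With -6 upstairs the series is a 7-term polynomial sum; evaluated term by term. Value: -\frac{2542481}{212800}.


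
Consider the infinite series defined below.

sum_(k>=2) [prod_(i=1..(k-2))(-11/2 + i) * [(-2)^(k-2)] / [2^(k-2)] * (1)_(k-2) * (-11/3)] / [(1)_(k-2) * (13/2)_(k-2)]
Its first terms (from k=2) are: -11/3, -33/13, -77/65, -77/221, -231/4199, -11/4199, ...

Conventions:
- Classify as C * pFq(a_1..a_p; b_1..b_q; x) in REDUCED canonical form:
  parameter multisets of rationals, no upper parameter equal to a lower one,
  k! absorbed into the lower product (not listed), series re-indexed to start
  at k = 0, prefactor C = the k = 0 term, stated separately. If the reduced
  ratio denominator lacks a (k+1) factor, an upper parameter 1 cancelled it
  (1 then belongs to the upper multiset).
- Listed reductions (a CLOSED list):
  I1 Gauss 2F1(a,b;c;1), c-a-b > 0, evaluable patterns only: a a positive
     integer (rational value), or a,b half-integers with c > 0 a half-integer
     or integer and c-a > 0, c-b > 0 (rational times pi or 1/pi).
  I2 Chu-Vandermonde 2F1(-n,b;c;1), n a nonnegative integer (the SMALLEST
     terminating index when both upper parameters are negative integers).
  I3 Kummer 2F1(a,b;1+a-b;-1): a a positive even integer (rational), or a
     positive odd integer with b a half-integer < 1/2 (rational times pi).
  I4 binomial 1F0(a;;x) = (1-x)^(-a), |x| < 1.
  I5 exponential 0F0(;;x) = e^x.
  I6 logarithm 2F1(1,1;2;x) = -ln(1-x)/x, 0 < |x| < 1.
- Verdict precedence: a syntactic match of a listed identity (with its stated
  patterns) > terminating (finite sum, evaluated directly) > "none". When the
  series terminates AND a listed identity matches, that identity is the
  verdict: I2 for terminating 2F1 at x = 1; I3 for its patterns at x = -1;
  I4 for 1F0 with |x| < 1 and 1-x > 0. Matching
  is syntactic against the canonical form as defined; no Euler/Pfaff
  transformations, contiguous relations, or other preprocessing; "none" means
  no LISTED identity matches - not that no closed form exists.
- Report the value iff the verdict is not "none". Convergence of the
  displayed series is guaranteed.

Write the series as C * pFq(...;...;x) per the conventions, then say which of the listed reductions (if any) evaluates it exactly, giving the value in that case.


With C = -11/3: the canonical form is 2F1(-9/2, 1; 13/2; -1). Verdict: the Kummer evaluation I3 fires (x = -1; c = 13/2 equals 1+a-b for upper {-9/2, 1}: listed pattern). Sum: (-2541/1024) * pi.

Structural cue: t_0 being -11/3, (1)_k (prefactor -11/3) is k! itself.
Adjacent-term ratio: r(k) = (-1) * (k-9/2) (k+1) / [(k+13/2) (k+1)] - rational in k, leading ratio (-1); with t_0 = -11/3, classification follows.


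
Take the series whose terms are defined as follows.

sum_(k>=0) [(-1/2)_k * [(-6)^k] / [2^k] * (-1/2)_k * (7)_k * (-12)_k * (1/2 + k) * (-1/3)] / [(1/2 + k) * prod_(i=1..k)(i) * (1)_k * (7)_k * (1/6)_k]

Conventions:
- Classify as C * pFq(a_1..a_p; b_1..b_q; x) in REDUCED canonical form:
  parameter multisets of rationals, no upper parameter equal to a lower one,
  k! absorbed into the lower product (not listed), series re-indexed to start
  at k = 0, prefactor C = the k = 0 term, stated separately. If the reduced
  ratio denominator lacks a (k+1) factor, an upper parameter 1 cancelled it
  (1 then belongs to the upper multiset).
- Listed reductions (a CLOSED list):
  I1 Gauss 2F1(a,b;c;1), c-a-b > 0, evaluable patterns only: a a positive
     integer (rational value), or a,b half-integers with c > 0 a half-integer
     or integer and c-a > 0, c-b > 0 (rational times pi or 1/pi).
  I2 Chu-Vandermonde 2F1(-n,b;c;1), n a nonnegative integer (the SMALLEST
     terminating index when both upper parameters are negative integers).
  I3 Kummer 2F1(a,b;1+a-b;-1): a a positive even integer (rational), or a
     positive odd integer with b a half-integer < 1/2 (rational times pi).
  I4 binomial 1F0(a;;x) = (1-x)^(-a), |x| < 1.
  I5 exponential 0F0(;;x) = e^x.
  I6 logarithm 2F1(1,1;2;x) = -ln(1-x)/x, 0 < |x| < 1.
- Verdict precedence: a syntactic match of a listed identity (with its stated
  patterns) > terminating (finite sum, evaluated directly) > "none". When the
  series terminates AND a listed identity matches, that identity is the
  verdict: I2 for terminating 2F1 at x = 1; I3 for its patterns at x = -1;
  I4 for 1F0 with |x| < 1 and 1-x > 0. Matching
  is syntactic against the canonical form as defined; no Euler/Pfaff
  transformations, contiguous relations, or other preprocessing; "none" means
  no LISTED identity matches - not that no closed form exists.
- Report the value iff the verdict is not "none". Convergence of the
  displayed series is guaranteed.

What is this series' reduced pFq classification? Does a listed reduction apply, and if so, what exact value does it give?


With C = -1/3: the canonical form is 3F2(-12, -1/2, -1/2; 1/6, 1; -3). Verdict: terminating - the sum ends at index 12 because -12 is a negative integer; exact evaluation follows. Exact value: -4088313104362682517583283/153490219848286863360.

First insight: t_0 = -1/3 here, and the two k-th powers (C = -1/3) combine into one argument.
Ratio: r(k) = (-3) * (k-12) (k-1/2) (k-1/2) / [(k+1/6) (k+1) (k+1)] - poly over poly, x = (-3) from leading terms; C = -1/3 at k = 0.


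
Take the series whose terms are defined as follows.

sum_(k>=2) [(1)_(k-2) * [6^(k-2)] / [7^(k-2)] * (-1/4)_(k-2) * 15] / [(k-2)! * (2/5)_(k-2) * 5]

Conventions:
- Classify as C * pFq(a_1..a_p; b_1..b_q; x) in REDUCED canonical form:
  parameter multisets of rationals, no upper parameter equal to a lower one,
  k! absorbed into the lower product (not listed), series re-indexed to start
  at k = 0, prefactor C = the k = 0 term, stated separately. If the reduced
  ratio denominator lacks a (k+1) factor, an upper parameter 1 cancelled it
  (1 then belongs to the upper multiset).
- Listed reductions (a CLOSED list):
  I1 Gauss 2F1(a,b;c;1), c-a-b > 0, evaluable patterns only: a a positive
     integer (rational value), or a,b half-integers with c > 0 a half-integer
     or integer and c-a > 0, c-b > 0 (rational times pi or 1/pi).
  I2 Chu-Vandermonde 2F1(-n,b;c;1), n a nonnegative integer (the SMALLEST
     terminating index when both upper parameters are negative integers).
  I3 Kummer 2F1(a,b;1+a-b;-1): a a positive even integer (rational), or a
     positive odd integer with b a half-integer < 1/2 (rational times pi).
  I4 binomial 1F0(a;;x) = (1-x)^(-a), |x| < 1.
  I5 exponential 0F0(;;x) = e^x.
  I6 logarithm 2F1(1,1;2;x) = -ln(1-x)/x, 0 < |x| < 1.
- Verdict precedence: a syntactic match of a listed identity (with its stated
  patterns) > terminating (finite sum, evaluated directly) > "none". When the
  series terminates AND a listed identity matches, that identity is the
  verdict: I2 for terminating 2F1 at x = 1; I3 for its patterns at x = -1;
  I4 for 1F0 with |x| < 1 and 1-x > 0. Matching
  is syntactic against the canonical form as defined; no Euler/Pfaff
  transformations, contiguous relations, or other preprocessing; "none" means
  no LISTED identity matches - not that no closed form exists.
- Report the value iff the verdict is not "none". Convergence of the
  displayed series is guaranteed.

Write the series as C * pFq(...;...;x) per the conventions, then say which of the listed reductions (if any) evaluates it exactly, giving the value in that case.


This is 3 * 2F1(-1/4, 1; 2/5; 6/7) in reduced canonical form. Verdict: none. A 2F1 with upper {-1/4, 1} fits none of I1-I6 at x = 6/7; the sum runs forever.

First insight: from the first term 3: the two geometric factors (C = 3, x = 6/7) combine into one argument.
Term ratio: r(k) = (6/7) * (k-1/4) (k+1) / [(k+2/5) (k+1)] - poly over poly, x = (6/7) from leading terms; C = 3 at k = 0.


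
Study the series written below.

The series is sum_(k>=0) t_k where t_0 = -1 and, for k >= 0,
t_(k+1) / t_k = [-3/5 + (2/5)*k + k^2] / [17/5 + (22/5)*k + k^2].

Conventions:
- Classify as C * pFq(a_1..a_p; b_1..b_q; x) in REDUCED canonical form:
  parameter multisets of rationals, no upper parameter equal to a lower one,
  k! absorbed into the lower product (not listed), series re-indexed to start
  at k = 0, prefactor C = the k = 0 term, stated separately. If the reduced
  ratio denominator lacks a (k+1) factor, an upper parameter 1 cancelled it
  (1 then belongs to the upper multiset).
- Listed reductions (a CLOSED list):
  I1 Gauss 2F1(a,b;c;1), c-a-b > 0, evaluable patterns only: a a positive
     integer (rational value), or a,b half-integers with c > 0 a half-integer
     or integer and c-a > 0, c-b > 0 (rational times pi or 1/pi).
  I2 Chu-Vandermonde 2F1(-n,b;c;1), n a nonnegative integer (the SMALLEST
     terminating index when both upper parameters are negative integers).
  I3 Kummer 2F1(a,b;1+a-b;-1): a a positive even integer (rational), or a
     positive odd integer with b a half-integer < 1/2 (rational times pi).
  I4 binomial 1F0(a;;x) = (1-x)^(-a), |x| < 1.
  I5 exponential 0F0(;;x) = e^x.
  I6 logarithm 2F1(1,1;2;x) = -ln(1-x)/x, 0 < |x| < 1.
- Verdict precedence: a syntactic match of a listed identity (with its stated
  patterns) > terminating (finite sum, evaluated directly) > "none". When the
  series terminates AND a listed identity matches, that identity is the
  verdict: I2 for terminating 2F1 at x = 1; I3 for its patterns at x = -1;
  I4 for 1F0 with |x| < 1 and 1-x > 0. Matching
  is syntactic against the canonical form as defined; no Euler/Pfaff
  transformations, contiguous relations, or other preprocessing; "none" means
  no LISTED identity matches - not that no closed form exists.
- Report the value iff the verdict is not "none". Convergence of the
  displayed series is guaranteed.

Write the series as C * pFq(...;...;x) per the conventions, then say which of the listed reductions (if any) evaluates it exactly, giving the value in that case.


Reduced: x = 1, 2F1, upper = {-3/5, 1}, lower = {17/5}, C = -1. Verdict (x = 1): the Gauss summation I1 applies (x = 1: the Gamma ratio telescopes since c-a-b = 3 > 0 and a = 1 in Z>0). Sum: -4/5.

Key step: x = 1 and roots of the ratio polynomials (C = -1) are the negated parameters.
Consecutive-term ratio: r(k) = 1 * (k-3/5) (k+1) / [(k+17/5) (k+1)] - rational in k. x = 1; t_0 = -1; negate the roots.


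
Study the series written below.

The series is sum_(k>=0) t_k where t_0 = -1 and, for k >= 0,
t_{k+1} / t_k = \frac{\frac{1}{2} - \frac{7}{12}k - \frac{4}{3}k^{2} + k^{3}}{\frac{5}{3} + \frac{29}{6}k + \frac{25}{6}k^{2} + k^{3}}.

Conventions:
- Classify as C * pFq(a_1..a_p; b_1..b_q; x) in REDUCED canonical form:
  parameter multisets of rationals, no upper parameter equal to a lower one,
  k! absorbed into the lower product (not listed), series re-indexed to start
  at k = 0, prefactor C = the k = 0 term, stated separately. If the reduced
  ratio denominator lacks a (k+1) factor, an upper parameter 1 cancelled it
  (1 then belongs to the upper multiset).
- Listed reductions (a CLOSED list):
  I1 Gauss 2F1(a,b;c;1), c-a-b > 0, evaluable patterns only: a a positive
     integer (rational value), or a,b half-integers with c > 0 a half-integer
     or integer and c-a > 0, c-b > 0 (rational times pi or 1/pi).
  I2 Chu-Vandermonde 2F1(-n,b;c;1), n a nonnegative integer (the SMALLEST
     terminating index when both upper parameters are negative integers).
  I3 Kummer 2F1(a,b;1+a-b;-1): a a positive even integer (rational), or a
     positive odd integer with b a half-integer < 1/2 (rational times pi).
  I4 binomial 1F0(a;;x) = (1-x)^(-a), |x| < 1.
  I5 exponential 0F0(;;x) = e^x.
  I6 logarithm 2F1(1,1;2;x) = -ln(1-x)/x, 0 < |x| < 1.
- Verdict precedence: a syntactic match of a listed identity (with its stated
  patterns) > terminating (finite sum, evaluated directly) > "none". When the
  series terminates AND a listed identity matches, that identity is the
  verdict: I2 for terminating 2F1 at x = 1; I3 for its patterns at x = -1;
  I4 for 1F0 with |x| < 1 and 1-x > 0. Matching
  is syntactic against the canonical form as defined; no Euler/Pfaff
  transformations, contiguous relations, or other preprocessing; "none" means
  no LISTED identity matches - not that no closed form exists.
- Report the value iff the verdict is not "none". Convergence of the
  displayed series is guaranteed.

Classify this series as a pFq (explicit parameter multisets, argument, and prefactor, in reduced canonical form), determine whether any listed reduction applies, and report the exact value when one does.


Canonical form: C = -1 times 2F1 with upper {-\frac{3}{2}, -\frac{1}{2}}, lower {\frac{5}{2}}, x = 1. Verdict: this is Gauss's theorem I1 (half-integer case) (x = 1; upper {-\frac{3}{2}, -\frac{1}{2}} half-integers, c = \frac{5}{2} in the evaluable pattern). Hence: \left(-\frac{105}{256}\right) \cdot \pi.

Key observation: from the first term -1: cancel k + 2/3 from the displayed ratio first; then C = -1.
Ratio: r(k) = 1 * (k-\frac{3}{2}) (k-\frac{1}{2}) / [(k+\frac{5}{2}) (k+1)] - poly over poly, x = 1 from leading terms; C = -1 at k = 0.


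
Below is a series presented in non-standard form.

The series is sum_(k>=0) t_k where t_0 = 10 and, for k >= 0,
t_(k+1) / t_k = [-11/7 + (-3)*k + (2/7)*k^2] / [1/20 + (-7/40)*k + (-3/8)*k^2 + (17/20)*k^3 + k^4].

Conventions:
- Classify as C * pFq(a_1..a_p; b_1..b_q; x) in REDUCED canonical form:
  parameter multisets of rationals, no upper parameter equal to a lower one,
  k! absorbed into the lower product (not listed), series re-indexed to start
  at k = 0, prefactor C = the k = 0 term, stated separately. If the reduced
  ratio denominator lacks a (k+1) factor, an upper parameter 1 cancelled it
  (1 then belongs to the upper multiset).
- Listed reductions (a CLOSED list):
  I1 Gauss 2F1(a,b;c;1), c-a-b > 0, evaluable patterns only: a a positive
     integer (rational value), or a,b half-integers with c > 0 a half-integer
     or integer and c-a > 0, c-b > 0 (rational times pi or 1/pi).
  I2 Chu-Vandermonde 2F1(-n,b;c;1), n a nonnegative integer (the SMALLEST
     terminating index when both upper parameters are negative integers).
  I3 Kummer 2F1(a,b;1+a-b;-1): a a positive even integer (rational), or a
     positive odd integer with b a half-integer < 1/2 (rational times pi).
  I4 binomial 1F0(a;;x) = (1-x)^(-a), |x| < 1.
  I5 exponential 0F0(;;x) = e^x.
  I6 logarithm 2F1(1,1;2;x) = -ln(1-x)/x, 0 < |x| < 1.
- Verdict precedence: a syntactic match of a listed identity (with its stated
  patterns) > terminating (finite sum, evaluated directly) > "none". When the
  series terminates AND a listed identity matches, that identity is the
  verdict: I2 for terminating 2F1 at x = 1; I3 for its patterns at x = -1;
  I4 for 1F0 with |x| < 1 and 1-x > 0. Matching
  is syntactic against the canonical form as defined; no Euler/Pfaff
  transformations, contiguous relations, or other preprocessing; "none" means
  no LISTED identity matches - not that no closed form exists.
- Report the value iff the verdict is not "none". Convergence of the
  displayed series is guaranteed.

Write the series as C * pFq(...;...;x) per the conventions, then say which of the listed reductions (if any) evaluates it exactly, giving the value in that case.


Structural cue: t_0 being 10, roots of the ratio polynomials (C = 10) are the negated parameters.
Ratio: r(k) = (2/7) * (k-11) / [(k-2/5) (k-1/4) (k+1)] - poly over poly, x = (2/7) from leading terms; C = 10 at k = 0.

x = 2/7 here; the reduced form reads 1F2, upper {-11}, lower {-2/5, -1/4}, C = 10. Verdict: terminating - the sum ends at index 11 because -11 is a negative integer; exact evaluation follows. Sum: 257494248470758268249997952105790/625419561035716529844533090319.


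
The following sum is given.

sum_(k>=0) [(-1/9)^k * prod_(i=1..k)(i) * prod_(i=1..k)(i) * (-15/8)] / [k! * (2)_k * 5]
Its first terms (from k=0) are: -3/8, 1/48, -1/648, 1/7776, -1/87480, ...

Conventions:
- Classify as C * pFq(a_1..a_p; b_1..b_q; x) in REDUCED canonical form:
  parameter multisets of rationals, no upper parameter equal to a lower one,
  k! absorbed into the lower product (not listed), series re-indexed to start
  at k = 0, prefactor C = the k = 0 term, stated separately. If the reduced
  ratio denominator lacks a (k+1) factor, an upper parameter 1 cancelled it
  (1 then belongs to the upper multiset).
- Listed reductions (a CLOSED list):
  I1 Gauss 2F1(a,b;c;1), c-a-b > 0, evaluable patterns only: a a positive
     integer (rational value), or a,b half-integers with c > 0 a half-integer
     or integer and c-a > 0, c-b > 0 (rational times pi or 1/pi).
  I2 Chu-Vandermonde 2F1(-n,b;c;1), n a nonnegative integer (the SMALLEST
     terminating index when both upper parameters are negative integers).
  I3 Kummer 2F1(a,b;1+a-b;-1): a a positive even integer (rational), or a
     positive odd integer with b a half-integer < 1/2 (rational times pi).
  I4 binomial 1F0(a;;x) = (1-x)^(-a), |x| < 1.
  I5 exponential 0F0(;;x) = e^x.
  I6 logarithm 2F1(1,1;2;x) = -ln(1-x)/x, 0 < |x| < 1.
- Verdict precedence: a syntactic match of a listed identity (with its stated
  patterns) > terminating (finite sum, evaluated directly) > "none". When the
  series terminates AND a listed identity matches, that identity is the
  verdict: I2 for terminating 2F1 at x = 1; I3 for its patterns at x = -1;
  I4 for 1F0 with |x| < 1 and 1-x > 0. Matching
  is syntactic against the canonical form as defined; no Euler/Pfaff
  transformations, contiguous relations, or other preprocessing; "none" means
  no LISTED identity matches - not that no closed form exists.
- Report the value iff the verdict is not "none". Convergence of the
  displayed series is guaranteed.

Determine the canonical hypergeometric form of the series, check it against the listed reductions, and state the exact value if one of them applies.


With C = -3/8: the canonical form is 2F1(1, 1; 2; -1/9). Verdict (x = -1/9): logarithm (I6) applies (the logarithm: parameters (1,1;2), x = -1/9). Hence: (-27/8) * ln(10/9).

Structural cue: from the first term -3/8: the running product (C = -3/8) telescopes to a rising factorial.
Term ratio: r(k) = (-1/9) * (k+1) (k+1) / [(k+2) (k+1)] - rational in k. x = (-1/9); t_0 = -3/8; negate the roots.


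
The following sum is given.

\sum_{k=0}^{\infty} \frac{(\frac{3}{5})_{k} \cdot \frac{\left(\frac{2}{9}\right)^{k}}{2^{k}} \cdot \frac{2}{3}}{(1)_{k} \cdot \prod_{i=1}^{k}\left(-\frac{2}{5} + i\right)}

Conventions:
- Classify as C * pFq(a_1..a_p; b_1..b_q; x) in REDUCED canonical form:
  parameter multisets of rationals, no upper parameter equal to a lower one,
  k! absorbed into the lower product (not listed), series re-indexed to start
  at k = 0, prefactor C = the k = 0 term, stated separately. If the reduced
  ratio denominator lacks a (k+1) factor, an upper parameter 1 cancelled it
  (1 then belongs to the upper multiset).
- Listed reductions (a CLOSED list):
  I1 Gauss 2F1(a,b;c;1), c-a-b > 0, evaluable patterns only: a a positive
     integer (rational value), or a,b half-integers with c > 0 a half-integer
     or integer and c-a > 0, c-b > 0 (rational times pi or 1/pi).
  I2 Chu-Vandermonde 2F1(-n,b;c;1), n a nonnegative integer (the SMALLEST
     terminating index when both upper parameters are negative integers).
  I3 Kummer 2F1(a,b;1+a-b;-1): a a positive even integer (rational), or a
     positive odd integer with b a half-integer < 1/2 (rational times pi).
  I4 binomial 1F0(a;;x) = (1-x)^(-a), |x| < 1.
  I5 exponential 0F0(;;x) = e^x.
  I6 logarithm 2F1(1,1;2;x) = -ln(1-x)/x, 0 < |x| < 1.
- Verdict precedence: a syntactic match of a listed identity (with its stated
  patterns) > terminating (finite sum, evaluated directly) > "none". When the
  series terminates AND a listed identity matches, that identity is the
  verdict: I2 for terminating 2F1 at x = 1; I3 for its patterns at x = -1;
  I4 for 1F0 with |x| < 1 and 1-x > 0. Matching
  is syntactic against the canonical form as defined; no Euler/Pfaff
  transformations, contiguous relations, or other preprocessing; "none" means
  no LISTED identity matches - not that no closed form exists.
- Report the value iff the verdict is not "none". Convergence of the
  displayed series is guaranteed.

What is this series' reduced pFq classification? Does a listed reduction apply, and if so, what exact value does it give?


First insight: t_0 being \frac{2}{3}, the lower running product (C = 2/3) is a rising factorial.
Step ratio: r(k) = \frac{1}{9} * 1 / [(k+1)] - poly over poly, x = \frac{1}{9} from leading terms; C = \frac{2}{3} at k = 0.

Prefactor \frac{2}{3}, argument \frac{1}{9}: 0F0 with upper {-} over lower {-}. Verdict (x = \frac{1}{9}): exponential (I5) applies (the 0F0 exponential series at x = \frac{1}{9}). Its exact value is \frac{2}{3} \cdot e^{\frac{1}{9}}.


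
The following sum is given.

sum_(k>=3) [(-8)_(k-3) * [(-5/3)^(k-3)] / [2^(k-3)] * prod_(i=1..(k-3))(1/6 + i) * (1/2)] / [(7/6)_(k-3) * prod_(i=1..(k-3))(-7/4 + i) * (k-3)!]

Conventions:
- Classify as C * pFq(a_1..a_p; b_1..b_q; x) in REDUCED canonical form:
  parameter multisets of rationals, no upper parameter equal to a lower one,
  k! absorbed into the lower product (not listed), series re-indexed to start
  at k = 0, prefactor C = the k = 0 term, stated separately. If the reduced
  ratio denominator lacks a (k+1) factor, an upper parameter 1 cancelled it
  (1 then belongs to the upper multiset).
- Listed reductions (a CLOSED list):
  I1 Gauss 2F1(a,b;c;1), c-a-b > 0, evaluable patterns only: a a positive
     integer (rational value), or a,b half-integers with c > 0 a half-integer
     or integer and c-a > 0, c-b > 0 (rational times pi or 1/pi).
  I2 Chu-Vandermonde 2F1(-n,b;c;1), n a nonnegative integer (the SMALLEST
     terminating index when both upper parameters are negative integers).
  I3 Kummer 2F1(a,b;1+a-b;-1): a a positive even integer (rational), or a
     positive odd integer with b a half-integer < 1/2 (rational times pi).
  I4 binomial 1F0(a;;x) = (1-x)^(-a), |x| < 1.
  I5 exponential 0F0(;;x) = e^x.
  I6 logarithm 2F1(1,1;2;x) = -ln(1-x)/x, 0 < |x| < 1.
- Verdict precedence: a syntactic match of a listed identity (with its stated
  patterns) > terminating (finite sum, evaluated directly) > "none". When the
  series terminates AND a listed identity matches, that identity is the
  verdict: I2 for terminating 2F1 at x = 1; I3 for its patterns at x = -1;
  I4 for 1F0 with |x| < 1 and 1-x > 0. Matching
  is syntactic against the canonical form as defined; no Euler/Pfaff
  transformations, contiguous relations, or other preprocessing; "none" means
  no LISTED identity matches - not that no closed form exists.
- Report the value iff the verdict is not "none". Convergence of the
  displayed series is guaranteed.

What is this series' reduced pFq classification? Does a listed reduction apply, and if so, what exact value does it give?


The tell: t_0 being 1/2, the two k-th powers (C = 1/2, x = -5/6) combine into one argument.
Step ratio: r(k) = (-5/6) * (k-8) / [(k-3/4) (k+1)] - rational; roots negated = parameters, x = (-5/6), C = 1/2.

x = -5/6 here; the reduced form reads 1F1, upper {-8}, lower {-3/4}, C = 1/2. Verdict: terminating - the sum ends at index 8 because -8 is a negative integer; exact evaluation follows. Its exact value is -269954978213/1644278454.


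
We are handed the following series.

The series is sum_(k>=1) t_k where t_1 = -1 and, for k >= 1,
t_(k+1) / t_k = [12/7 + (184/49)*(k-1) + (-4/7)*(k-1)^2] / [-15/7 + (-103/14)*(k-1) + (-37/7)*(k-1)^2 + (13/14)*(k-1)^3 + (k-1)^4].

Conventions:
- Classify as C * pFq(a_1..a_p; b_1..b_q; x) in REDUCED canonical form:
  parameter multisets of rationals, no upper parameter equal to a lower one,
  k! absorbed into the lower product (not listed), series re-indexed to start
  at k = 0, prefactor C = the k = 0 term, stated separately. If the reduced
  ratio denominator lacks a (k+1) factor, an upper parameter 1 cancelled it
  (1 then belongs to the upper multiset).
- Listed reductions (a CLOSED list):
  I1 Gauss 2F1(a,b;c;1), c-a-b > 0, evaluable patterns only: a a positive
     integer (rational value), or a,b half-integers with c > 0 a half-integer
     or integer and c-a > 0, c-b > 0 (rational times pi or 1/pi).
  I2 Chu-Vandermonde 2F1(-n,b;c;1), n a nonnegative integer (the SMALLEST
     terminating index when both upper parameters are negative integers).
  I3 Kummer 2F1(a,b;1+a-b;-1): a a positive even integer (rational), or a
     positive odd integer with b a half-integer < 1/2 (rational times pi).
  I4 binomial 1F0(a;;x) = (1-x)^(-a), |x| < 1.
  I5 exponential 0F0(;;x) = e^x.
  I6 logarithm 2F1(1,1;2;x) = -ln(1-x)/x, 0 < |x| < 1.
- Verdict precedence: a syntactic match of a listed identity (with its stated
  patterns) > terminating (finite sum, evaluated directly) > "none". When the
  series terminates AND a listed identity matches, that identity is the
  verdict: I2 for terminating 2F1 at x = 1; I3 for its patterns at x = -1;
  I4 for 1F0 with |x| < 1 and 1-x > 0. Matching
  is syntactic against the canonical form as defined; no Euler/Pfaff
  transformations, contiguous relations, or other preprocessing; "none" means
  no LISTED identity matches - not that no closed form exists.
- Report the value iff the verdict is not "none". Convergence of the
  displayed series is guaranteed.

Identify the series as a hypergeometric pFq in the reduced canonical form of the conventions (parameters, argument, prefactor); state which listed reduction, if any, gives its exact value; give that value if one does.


With C = -1: the canonical form is 1F2(-7; -5/2, 2; -4/7). Verdict: terminating. (-7)_k vanishes past k = 7, leaving a 8-term sum, computed directly. Value: -132865547839/408580270875.

The tell: t_0 being -1, the parameter 3/7 appears in both the upper and lower lists and cancels.
Ratio: r(k) = (-4/7) * (k-7) / [(k-5/2) (k+2) (k+1)] - rational in k. x = (-4/7); t_0 = -1; negate the roots.
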